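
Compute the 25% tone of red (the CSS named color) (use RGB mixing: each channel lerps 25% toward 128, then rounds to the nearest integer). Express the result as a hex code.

#DF2020

CSS red is rgb(255, 0, 0).
A 25% tone moves each channel 25% toward 128:
  R: 255 − 31.75 = 223.25 → 223
  G: 0 + 32 = 32 → 32
  B: 0 + 32 = 32 → 32
rgb(223, 32, 32) = #DF2020.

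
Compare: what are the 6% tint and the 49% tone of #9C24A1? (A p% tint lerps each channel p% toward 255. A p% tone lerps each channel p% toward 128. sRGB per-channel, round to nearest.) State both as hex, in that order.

#9C24A1 is rgb(156, 36, 161).
6% tint:
  R: 156 + 5.94 = 161.94 → 162
  G: 36 + 13.14 = 49.14 → 49
  B: 161 + 5.64 = 166.64 → 167
  → #A231A7
49% tone:
  R: 156 + 0.49×(128−156) = 156 − 13.72 = 142.28 → 142
  G: 36 + 45.08 = 81.08 → 81
  B: 161 + 0.49×(128−161) = 161 − 16.17 = 144.83 → 145
  → #8E5191

#A231A7, #8E5191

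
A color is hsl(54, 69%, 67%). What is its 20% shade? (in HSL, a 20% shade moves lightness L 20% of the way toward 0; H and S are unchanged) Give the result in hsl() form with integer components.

hsl(54, 69%, 54%)

L moves 20% from 67 toward 0: 67 − 13.4 = 53.6 → 54.
H and S are unchanged.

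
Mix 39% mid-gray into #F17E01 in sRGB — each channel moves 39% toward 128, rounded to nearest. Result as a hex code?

#C57F33

#F17E01 is rgb(241, 126, 1).
Per channel, c → c + 0.39(128 − c):
  R: 241 + 0.39×(128−241) = 241 − 44.07 = 196.93 → 197
  G: 126 + 0.78 = 126.78 → 127
  B: 1 + 49.53 = 50.53 → 51
rgb(197, 127, 51) = #C57F33.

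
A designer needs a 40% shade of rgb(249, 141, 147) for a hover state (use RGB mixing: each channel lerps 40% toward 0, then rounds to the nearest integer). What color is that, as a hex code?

Lerp each channel 40% toward 0:
  R: 249 − 99.6 = 149.4 → 149
  G: 141 + 0.4×(0−141) = 141 − 56.4 = 84.6 → 85
  B: 147 − 58.8 = 88.2 → 88
rgb(149, 85, 88) = #955558.

#955558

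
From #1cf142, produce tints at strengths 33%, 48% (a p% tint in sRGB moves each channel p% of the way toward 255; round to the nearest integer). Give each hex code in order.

#1cf142 is rgb(28, 241, 66).
33%: (28 + 74.91 = 102.91→103, 241 + 4.62 = 245.62→246, 66 + 62.37 = 128.37→128) → #67f680
48%: (28 + 108.96 = 136.96→137, 241 + 6.72 = 247.72→248, 66 + 90.72 = 156.72→157) → #89f89d

#67f680, #89f89d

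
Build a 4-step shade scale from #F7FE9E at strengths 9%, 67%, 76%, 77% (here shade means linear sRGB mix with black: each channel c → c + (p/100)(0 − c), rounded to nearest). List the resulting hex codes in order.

#F7FE9E is rgb(247, 254, 158).
9%: (247 − 22.23 = 224.77→225, 254 − 22.86 = 231.14→231, 158 − 14.22 = 143.78→144) → #E1E790
67%: (247 − 165.49 = 81.51→82, 254 − 170.18 = 83.82→84, 158 − 105.86 = 52.14→52) → #525434
76%: (247 − 187.72 = 59.28→59, 254 − 193.04 = 60.96→61, 158 − 120.08 = 37.92→38) → #3B3D26
77%: (247 − 190.19 = 56.81→57, 254 − 195.58 = 58.42→58, 158 − 121.66 = 36.34→36) → #393A24

#E1E790, #525434, #3B3D26, #393A24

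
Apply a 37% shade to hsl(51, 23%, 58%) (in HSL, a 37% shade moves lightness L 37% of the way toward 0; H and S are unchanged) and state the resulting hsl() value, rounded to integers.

hsl(51, 23%, 37%)

L moves 37% from 58 toward 0: 58 − 21.46 = 36.54 → 37.
H and S are unchanged.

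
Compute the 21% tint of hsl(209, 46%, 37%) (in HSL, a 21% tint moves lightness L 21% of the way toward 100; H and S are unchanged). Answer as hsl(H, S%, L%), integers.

L moves 21% from 37 toward 100: 37 + 13.23 = 50.23 → 50.
H and S are unchanged.

hsl(209, 46%, 50%)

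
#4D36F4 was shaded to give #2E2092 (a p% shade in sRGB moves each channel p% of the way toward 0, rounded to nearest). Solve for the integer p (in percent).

40%

#4D36F4 is rgb(77, 54, 244); #2E2092 is rgb(46, 32, 146).
On the B channel (widest range): 146 ≈ 244 + (p/100)(0 − 244), so p ≈ 100×(146 − 244)/(0 − 244) = -9800/-244 = 40.16.
p = 40 reproduces all three channels after rounding.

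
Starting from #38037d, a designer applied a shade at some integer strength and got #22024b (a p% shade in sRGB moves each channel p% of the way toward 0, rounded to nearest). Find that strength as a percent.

40%

#38037d is rgb(56, 3, 125); #22024b is rgb(34, 2, 75).
On the B channel (widest range): 75 ≈ 125 + (p/100)(0 − 125), so p ≈ 100×(75 − 125)/(0 − 125) = -5000/-125 = 40.00.
p = 40 reproduces all three channels after rounding.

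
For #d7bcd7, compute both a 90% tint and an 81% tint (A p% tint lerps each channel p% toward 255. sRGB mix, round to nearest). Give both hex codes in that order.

#fbf8fb, #f7f2f7

#d7bcd7 is rgb(215, 188, 215).
90% tint:
  R: 215 + 36 = 251 → 251
  G: 188 + 60.3 = 248.3 → 248
  B: 215 + 0.9×(255−215) = 215 + 36 = 251 → 251
  → #fbf8fb
81% tint:
  R: 215 + 32.4 = 247.4 → 247
  G: 188 + 0.81×(255−188) = 188 + 54.27 = 242.27 → 242
  B: 215 + 32.4 = 247.4 → 247
  → #f7f2f7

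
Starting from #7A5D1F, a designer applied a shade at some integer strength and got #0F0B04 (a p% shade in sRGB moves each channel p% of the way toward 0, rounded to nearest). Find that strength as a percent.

88%

#7A5D1F is rgb(122, 93, 31); #0F0B04 is rgb(15, 11, 4).
On the R channel (widest range): 15 ≈ 122 + (p/100)(0 − 122), so p ≈ 100×(15 − 122)/(0 − 122) = -10700/-122 = 87.70.
p = 88 reproduces all three channels after rounding.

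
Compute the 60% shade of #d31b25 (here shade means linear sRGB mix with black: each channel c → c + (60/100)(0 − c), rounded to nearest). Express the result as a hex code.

#540b0f

#d31b25 is rgb(211, 27, 37).
Lerp each channel 60% toward 0:
  R: 211 + 0.6×(0−211) = 211 − 126.6 = 84.4 → 84
  G: 27 − 16.2 = 10.8 → 11
  B: 37 − 22.2 = 14.8 → 15
rgb(84, 11, 15) = #540b0f.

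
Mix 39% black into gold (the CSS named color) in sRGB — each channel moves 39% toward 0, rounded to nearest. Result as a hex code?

#9c8300

CSS gold is rgb(255, 215, 0).
A 39% shade moves each channel 39% toward 0:
  R: 255 − 99.45 = 155.55 → 156
  G: 215 + 0.39×(0−215) = 215 − 83.85 = 131.15 → 131
  B: 0 + 0.39×(0−0) = 0 + 0 = 0 → 0
rgb(156, 131, 0) = #9c8300.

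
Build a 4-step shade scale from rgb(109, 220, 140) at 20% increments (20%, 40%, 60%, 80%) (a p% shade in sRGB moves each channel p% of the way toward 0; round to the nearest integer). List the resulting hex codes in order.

20%: (109 − 21.8 = 87.2→87, 220 − 44 = 176→176, 140 − 28 = 112→112) → #57B070
40%: (109 − 43.6 = 65.4→65, 220 − 88 = 132→132, 140 − 56 = 84→84) → #418454
60%: (109 − 65.4 = 43.6→44, 220 − 132 = 88→88, 140 − 84 = 56→56) → #2C5838
80%: (109 − 87.2 = 21.8→22, 220 − 176 = 44→44, 140 − 112 = 28→28) → #162C1C

#57B070, #418454, #2C5838, #162C1C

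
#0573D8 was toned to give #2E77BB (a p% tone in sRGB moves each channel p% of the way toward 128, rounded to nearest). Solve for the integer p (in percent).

33%

#0573D8 is rgb(5, 115, 216); #2E77BB is rgb(46, 119, 187).
On the R channel (widest range): 46 ≈ 5 + (p/100)(128 − 5), so p ≈ 100×(46 − 5)/(128 − 5) = 4100/123 = 33.33.
p = 33 reproduces all three channels after rounding.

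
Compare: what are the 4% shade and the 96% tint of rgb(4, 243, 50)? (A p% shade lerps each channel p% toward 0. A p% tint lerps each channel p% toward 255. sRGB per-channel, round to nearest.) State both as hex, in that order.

#04e930, #f5fff7

4% shade:
  R: 4 + 0.04×(0−4) = 4 − 0.16 = 3.84 → 4
  G: 243 + 0.04×(0−243) = 243 − 9.72 = 233.28 → 233
  B: 50 + 0.04×(0−50) = 50 − 2 = 48 → 48
  → #04e930
96% tint:
  R: 4 + 0.96×(255−4) = 4 + 240.96 = 244.96 → 245
  G: 243 + 11.52 = 254.52 → 255
  B: 50 + 0.96×(255−50) = 50 + 196.8 = 246.8 → 247
  → #f5fff7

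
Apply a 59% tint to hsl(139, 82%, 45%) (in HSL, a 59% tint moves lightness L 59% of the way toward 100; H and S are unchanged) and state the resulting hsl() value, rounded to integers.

L moves 59% from 45 toward 100: 45 + 32.45 = 77.45 → 77.
H and S are unchanged.

hsl(139, 82%, 77%)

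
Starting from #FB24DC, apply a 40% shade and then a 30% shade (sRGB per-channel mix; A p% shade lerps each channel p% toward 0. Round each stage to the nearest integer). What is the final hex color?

#FB24DC is rgb(251, 36, 220).
Per channel, c → c + 0.4(0 − c):
  R: 251 + 0.4×(0−251) = 251 − 100.4 = 150.6 → 151
  G: 36 + 0.4×(0−36) = 36 − 14.4 = 21.6 → 22
  B: 220 − 88 = 132 → 132
After the shade: rgb(151, 22, 132) = #971684.
A 30% shade moves each channel 30% toward 0:
  R: 151 − 45.3 = 105.7 → 106
  G: 22 + 0.3×(0−22) = 22 − 6.6 = 15.4 → 15
  B: 132 + 0.3×(0−132) = 132 − 39.6 = 92.4 → 92
rgb(106, 15, 92) = #6A0F5C.

#6A0F5C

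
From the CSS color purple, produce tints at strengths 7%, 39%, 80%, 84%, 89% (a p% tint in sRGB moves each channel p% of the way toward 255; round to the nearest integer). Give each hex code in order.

#891289, #B263B2, #E6CCE6, #EBD6EB, #F1E3F1

CSS purple is rgb(128, 0, 128).
7%: (128 + 8.89 = 136.89→137, 0 + 17.85 = 17.85→18, 128 + 8.89 = 136.89→137) → #891289
39%: (128 + 49.53 = 177.53→178, 0 + 99.45 = 99.45→99, 128 + 49.53 = 177.53→178) → #B263B2
80%: (128 + 101.6 = 229.6→230, 0 + 204 = 204→204, 128 + 101.6 = 229.6→230) → #E6CCE6
84%: (128 + 106.68 = 234.68→235, 0 + 214.2 = 214.2→214, 128 + 106.68 = 234.68→235) → #EBD6EB
89%: (128 + 113.03 = 241.03→241, 0 + 226.95 = 226.95→227, 128 + 113.03 = 241.03→241) → #F1E3F1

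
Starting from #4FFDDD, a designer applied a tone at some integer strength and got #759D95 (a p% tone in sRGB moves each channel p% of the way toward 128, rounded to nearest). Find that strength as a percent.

77%

#4FFDDD is rgb(79, 253, 221); #759D95 is rgb(117, 157, 149).
On the G channel (widest range): 157 ≈ 253 + (p/100)(128 − 253), so p ≈ 100×(157 − 253)/(128 − 253) = -9600/-125 = 76.80.
p = 77 reproduces all three channels after rounding.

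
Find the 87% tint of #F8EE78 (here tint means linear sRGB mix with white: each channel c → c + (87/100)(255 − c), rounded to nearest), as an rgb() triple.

#F8EE78 is rgb(248, 238, 120).
An 87% tint moves each channel 87% toward 255:
  R: 248 + 0.87×(255−248) = 248 + 6.09 = 254.09 → 254
  G: 238 + 14.79 = 252.79 → 253
  B: 120 + 117.45 = 237.45 → 237

rgb(254, 253, 237)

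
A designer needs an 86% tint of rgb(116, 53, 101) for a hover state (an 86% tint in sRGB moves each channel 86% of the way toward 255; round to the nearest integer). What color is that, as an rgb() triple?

rgb(236, 227, 233)

An 86% tint moves each channel 86% toward 255:
  R: 116 + 119.54 = 235.54 → 236
  G: 53 + 173.72 = 226.72 → 227
  B: 101 + 0.86×(255−101) = 101 + 132.44 = 233.44 → 233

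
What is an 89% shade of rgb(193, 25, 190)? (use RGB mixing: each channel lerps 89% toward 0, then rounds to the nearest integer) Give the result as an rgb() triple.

rgb(21, 3, 21)

Per channel, c → c + 0.89(0 − c):
  R: 193 + 0.89×(0−193) = 193 − 171.77 = 21.23 → 21
  G: 25 + 0.89×(0−25) = 25 − 22.25 = 2.75 → 3
  B: 190 − 169.1 = 20.9 → 21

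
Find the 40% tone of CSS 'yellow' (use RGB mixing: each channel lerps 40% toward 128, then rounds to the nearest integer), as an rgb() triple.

rgb(204, 204, 51)

CSS yellow is rgb(255, 255, 0).
A 40% tone moves each channel 40% toward 128:
  R: 255 + 0.4×(128−255) = 255 − 50.8 = 204.2 → 204
  G: 255 + 0.4×(128−255) = 255 − 50.8 = 204.2 → 204
  B: 0 + 0.4×(128−0) = 0 + 51.2 = 51.2 → 51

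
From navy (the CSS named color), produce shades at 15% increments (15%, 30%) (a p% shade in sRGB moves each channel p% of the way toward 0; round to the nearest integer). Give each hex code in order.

#00006D, #00005A

CSS navy is rgb(0, 0, 128).
15%: (0→0, 0→0, 128 − 19.2 = 108.8→109) → #00006D
30%: (0→0, 0→0, 128 − 38.4 = 89.6→90) → #00005A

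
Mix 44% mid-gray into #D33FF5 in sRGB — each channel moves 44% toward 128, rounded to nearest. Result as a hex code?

#D33FF5 is rgb(211, 63, 245).
Per channel, c → c + 0.44(128 − c):
  R: 211 + 0.44×(128−211) = 211 − 36.52 = 174.48 → 174
  G: 63 + 0.44×(128−63) = 63 + 28.6 = 91.6 → 92
  B: 245 + 0.44×(128−245) = 245 − 51.48 = 193.52 → 194
rgb(174, 92, 194) = #AE5CC2.

#AE5CC2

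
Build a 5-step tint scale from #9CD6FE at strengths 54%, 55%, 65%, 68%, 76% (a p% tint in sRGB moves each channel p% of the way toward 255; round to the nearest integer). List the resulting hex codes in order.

#D1ECFF, #D2EDFF, #DCF1FF, #DFF2FF, #E7F5FF

#9CD6FE is rgb(156, 214, 254).
54%: (156 + 53.46 = 209.46→209, 214 + 22.14 = 236.14→236, 254 + 0.54 = 254.54→255) → #D1ECFF
55%: (156 + 54.45 = 210.45→210, 214 + 22.55 = 236.55→237, 254 + 0.55 = 254.55→255) → #D2EDFF
65%: (156 + 64.35 = 220.35→220, 214 + 26.65 = 240.65→241, 254 + 0.65 = 254.65→255) → #DCF1FF
68%: (156 + 67.32 = 223.32→223, 214 + 27.88 = 241.88→242, 254 + 0.68 = 254.68→255) → #DFF2FF
76%: (156 + 75.24 = 231.24→231, 214 + 31.16 = 245.16→245, 254 + 0.76 = 254.76→255) → #E7F5FF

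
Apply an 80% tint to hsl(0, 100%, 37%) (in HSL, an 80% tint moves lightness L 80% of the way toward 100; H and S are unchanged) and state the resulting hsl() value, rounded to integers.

L moves 80% from 37 toward 100: 37 + 50.4 = 87.4 → 87.
H and S are unchanged.

hsl(0, 100%, 87%)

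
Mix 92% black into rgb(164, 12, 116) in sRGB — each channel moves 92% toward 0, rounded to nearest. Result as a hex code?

#0d0109

Lerp each channel 92% toward 0:
  R: 164 + 0.92×(0−164) = 164 − 150.88 = 13.12 → 13
  G: 12 − 11.04 = 0.96 → 1
  B: 116 + 0.92×(0−116) = 116 − 106.72 = 9.28 → 9
rgb(13, 1, 9) = #0d0109.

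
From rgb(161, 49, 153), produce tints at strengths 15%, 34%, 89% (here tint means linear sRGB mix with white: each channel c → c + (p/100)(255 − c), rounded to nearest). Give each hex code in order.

#AF50A8, #C177BC, #F5E8F4

15%: (161 + 14.1 = 175.1→175, 49 + 30.9 = 79.9→80, 153 + 15.3 = 168.3→168) → #AF50A8
34%: (161 + 31.96 = 192.96→193, 49 + 70.04 = 119.04→119, 153 + 34.68 = 187.68→188) → #C177BC
89%: (161 + 83.66 = 244.66→245, 49 + 183.34 = 232.34→232, 153 + 90.78 = 243.78→244) → #F5E8F4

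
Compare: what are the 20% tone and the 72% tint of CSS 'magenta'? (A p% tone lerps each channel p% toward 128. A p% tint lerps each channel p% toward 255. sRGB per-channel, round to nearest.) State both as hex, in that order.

CSS magenta is rgb(255, 0, 255).
20% tone:
  R: 255 − 25.4 = 229.6 → 230
  G: 0 + 0.2×(128−0) = 0 + 25.6 = 25.6 → 26
  B: 255 − 25.4 = 229.6 → 230
  → #E61AE6
72% tint:
  R: 255 + 0 = 255 → 255
  G: 0 + 0.72×(255−0) = 0 + 183.6 = 183.6 → 184
  B: 255 + 0.72×(255−255) = 255 + 0 = 255 → 255
  → #FFB8FF

#E61AE6, #FFB8FF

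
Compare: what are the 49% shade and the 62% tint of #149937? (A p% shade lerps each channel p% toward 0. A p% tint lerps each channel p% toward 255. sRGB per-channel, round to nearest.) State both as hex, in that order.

#0A4E1C, #A6D8B3

#149937 is rgb(20, 153, 55).
49% shade:
  R: 20 + 0.49×(0−20) = 20 − 9.8 = 10.2 → 10
  G: 153 − 74.97 = 78.03 → 78
  B: 55 + 0.49×(0−55) = 55 − 26.95 = 28.05 → 28
  → #0A4E1C
62% tint:
  R: 20 + 0.62×(255−20) = 20 + 145.7 = 165.7 → 166
  G: 153 + 0.62×(255−153) = 153 + 63.24 = 216.24 → 216
  B: 55 + 124 = 179 → 179
  → #A6D8B3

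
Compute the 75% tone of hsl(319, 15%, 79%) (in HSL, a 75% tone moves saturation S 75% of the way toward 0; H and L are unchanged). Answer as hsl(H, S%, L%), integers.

hsl(319, 4%, 79%)

S moves 75% from 15 toward 0: 15 − 11.25 = 3.75 → 4.
H and L are unchanged.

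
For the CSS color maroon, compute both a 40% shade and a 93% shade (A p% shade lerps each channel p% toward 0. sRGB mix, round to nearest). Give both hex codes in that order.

CSS maroon is rgb(128, 0, 0).
40% shade:
  R: 128 − 51.2 = 76.8 → 77
  G: 0 + 0.4×(0−0) = 0 + 0 = 0 → 0
  B: 0 + 0.4×(0−0) = 0 + 0 = 0 → 0
  → #4d0000
93% shade:
  R: 128 + 0.93×(0−128) = 128 − 119.04 = 8.96 → 9
  G: 0 + 0.93×(0−0) = 0 + 0 = 0 → 0
  B: 0 + 0.93×(0−0) = 0 + 0 = 0 → 0
  → #090000

#4d0000, #090000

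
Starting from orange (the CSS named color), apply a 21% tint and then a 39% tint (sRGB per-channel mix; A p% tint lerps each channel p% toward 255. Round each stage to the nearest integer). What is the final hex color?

#FFD484

CSS orange is rgb(255, 165, 0).
Lerp each channel 21% toward 255:
  R: 255 + 0.21×(255−255) = 255 + 0 = 255 → 255
  G: 165 + 0.21×(255−165) = 165 + 18.9 = 183.9 → 184
  B: 0 + 53.55 = 53.55 → 54
After the tint: rgb(255, 184, 54) = #FFB836.
Per channel, c → c + 0.39(255 − c):
  R: 255 + 0.39×(255−255) = 255 + 0 = 255 → 255
  G: 184 + 27.69 = 211.69 → 212
  B: 54 + 78.39 = 132.39 → 132
rgb(255, 212, 132) = #FFD484.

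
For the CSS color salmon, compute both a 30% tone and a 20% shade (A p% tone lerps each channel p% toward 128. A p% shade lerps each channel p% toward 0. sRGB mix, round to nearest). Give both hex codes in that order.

#D58076, #C8665B

CSS salmon is rgb(250, 128, 114).
30% tone:
  R: 250 + 0.3×(128−250) = 250 − 36.6 = 213.4 → 213
  G: 128 + 0 = 128 → 128
  B: 114 + 0.3×(128−114) = 114 + 4.2 = 118.2 → 118
  → #D58076
20% shade:
  R: 250 + 0.2×(0−250) = 250 − 50 = 200 → 200
  G: 128 + 0.2×(0−128) = 128 − 25.6 = 102.4 → 102
  B: 114 + 0.2×(0−114) = 114 − 22.8 = 91.2 → 91
  → #C8665B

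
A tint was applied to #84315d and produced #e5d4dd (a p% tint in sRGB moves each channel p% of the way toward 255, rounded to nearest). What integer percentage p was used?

#84315d is rgb(132, 49, 93); #e5d4dd is rgb(229, 212, 221).
On the G channel (widest range): 212 ≈ 49 + (p/100)(255 − 49), so p ≈ 100×(212 − 49)/(255 − 49) = 16300/206 = 79.13.
p = 79 reproduces all three channels after rounding.

79%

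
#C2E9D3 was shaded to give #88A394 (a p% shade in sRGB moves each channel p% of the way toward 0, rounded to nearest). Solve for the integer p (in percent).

30%

#C2E9D3 is rgb(194, 233, 211); #88A394 is rgb(136, 163, 148).
On the G channel (widest range): 163 ≈ 233 + (p/100)(0 − 233), so p ≈ 100×(163 − 233)/(0 − 233) = -7000/-233 = 30.04.
p = 30 reproduces all three channels after rounding.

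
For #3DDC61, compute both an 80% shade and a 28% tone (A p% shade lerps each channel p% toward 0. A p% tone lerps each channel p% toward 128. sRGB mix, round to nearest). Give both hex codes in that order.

#3DDC61 is rgb(61, 220, 97).
80% shade:
  R: 61 + 0.8×(0−61) = 61 − 48.8 = 12.2 → 12
  G: 220 + 0.8×(0−220) = 220 − 176 = 44 → 44
  B: 97 + 0.8×(0−97) = 97 − 77.6 = 19.4 → 19
  → #0C2C13
28% tone:
  R: 61 + 0.28×(128−61) = 61 + 18.76 = 79.76 → 80
  G: 220 − 25.76 = 194.24 → 194
  B: 97 + 0.28×(128−97) = 97 + 8.68 = 105.68 → 106
  → #50C26A

#0C2C13, #50C26A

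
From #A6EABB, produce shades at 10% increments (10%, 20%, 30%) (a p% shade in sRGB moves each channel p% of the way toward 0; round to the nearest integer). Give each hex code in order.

#95D3A8, #85BB96, #74A483

#A6EABB is rgb(166, 234, 187).
10%: (166 − 16.6 = 149.4→149, 234 − 23.4 = 210.6→211, 187 − 18.7 = 168.3→168) → #95D3A8
20%: (166 − 33.2 = 132.8→133, 234 − 46.8 = 187.2→187, 187 − 37.4 = 149.6→150) → #85BB96
30%: (166 − 49.8 = 116.2→116, 234 − 70.2 = 163.8→164, 187 − 56.1 = 130.9→131) → #74A483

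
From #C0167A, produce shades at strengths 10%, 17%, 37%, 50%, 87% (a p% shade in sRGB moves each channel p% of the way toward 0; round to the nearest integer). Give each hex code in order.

#C0167A is rgb(192, 22, 122).
10%: (192 − 19.2 = 172.8→173, 22 − 2.2 = 19.8→20, 122 − 12.2 = 109.8→110) → #AD146E
17%: (192 − 32.64 = 159.36→159, 22 − 3.74 = 18.26→18, 122 − 20.74 = 101.26→101) → #9F1265
37%: (192 − 71.04 = 120.96→121, 22 − 8.14 = 13.86→14, 122 − 45.14 = 76.86→77) → #790E4D
50%: (192 − 96 = 96→96, 22 − 11 = 11→11, 122 − 61 = 61→61) → #600B3D
87%: (192 − 167.04 = 24.96→25, 22 − 19.14 = 2.86→3, 122 − 106.14 = 15.86→16) → #190310

#AD146E, #9F1265, #790E4D, #600B3D, #190310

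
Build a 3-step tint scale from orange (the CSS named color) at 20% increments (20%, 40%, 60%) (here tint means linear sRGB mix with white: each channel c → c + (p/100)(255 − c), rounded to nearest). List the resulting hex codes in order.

#FFB733, #FFC966, #FFDB99

CSS orange is rgb(255, 165, 0).
20%: (255→255, 165 + 18 = 183→183, 0 + 51 = 51→51) → #FFB733
40%: (255→255, 165 + 36 = 201→201, 0 + 102 = 102→102) → #FFC966
60%: (255→255, 165 + 54 = 219→219, 0 + 153 = 153→153) → #FFDB99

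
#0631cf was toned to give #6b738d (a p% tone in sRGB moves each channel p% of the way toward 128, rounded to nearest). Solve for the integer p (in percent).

83%

#0631cf is rgb(6, 49, 207); #6b738d is rgb(107, 115, 141).
On the R channel (widest range): 107 ≈ 6 + (p/100)(128 − 6), so p ≈ 100×(107 − 6)/(128 − 6) = 10100/122 = 82.79.
p = 83 reproduces all three channels after rounding.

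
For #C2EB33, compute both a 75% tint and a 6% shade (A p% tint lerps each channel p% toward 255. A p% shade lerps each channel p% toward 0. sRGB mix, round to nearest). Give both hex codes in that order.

#C2EB33 is rgb(194, 235, 51).
75% tint:
  R: 194 + 0.75×(255−194) = 194 + 45.75 = 239.75 → 240
  G: 235 + 0.75×(255−235) = 235 + 15 = 250 → 250
  B: 51 + 0.75×(255−51) = 51 + 153 = 204 → 204
  → #F0FACC
6% shade:
  R: 194 + 0.06×(0−194) = 194 − 11.64 = 182.36 → 182
  G: 235 + 0.06×(0−235) = 235 − 14.1 = 220.9 → 221
  B: 51 + 0.06×(0−51) = 51 − 3.06 = 47.94 → 48
  → #B6DD30

#F0FACC, #B6DD30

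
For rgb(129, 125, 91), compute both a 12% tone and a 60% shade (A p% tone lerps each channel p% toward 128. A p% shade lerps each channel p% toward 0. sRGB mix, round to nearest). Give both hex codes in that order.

12% tone:
  R: 129 + 0.12×(128−129) = 129 − 0.12 = 128.88 → 129
  G: 125 + 0.12×(128−125) = 125 + 0.36 = 125.36 → 125
  B: 91 + 0.12×(128−91) = 91 + 4.44 = 95.44 → 95
  → #817D5F
60% shade:
  R: 129 + 0.6×(0−129) = 129 − 77.4 = 51.6 → 52
  G: 125 − 75 = 50 → 50
  B: 91 − 54.6 = 36.4 → 36
  → #343224

#817D5F, #343224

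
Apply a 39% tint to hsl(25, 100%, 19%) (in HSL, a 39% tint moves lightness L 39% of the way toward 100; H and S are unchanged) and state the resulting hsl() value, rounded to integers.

L moves 39% from 19 toward 100: 19 + 31.59 = 50.59 → 51.
H and S are unchanged.

hsl(25, 100%, 51%)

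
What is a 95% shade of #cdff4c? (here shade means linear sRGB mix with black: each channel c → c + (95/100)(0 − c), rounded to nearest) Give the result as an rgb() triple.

rgb(10, 13, 4)

#cdff4c is rgb(205, 255, 76).
A 95% shade moves each channel 95% toward 0:
  R: 205 + 0.95×(0−205) = 205 − 194.75 = 10.25 → 10
  G: 255 + 0.95×(0−255) = 255 − 242.25 = 12.75 → 13
  B: 76 − 72.2 = 3.8 → 4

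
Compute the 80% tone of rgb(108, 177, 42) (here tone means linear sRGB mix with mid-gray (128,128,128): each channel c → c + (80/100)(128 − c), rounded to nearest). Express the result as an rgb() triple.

rgb(124, 138, 111)

Per channel, c → c + 0.8(128 − c):
  R: 108 + 0.8×(128−108) = 108 + 16 = 124 → 124
  G: 177 − 39.2 = 137.8 → 138
  B: 42 + 0.8×(128−42) = 42 + 68.8 = 110.8 → 111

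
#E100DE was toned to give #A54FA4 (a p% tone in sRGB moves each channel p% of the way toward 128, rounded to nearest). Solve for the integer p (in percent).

62%

#E100DE is rgb(225, 0, 222); #A54FA4 is rgb(165, 79, 164).
On the G channel (widest range): 79 ≈ 0 + (p/100)(128 − 0), so p ≈ 100×(79 − 0)/(128 − 0) = 7900/128 = 61.72.
p = 62 reproduces all three channels after rounding.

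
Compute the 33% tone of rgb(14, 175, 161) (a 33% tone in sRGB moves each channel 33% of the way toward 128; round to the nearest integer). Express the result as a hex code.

A 33% tone moves each channel 33% toward 128:
  R: 14 + 37.62 = 51.62 → 52
  G: 175 − 15.51 = 159.49 → 159
  B: 161 + 0.33×(128−161) = 161 − 10.89 = 150.11 → 150
rgb(52, 159, 150) = #349f96.

#349f96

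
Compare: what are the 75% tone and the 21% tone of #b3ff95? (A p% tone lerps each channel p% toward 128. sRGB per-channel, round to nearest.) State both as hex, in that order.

#8da085, #a8e491

#b3ff95 is rgb(179, 255, 149).
75% tone:
  R: 179 + 0.75×(128−179) = 179 − 38.25 = 140.75 → 141
  G: 255 − 95.25 = 159.75 → 160
  B: 149 + 0.75×(128−149) = 149 − 15.75 = 133.25 → 133
  → #8da085
21% tone:
  R: 179 + 0.21×(128−179) = 179 − 10.71 = 168.29 → 168
  G: 255 + 0.21×(128−255) = 255 − 26.67 = 228.33 → 228
  B: 149 + 0.21×(128−149) = 149 − 4.41 = 144.59 → 145
  → #a8e491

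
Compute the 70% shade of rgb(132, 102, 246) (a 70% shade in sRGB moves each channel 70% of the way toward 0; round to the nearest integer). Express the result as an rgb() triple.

rgb(40, 31, 74)

Per channel, c → c + 0.7(0 − c):
  R: 132 + 0.7×(0−132) = 132 − 92.4 = 39.6 → 40
  G: 102 + 0.7×(0−102) = 102 − 71.4 = 30.6 → 31
  B: 246 − 172.2 = 73.8 → 74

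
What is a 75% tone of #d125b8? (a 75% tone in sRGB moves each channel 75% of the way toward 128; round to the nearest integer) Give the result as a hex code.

#94698e

#d125b8 is rgb(209, 37, 184).
A 75% tone moves each channel 75% toward 128:
  R: 209 + 0.75×(128−209) = 209 − 60.75 = 148.25 → 148
  G: 37 + 68.25 = 105.25 → 105
  B: 184 − 42 = 142 → 142
rgb(148, 105, 142) = #94698e.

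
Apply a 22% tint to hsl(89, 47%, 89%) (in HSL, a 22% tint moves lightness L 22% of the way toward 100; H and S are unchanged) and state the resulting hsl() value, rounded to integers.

hsl(89, 47%, 91%)

L moves 22% from 89 toward 100: 89 + 2.42 = 91.42 → 91.
H and S are unchanged.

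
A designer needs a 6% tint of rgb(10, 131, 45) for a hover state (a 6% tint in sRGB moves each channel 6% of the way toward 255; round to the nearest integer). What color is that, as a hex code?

#198A3A

Lerp each channel 6% toward 255:
  R: 10 + 0.06×(255−10) = 10 + 14.7 = 24.7 → 25
  G: 131 + 0.06×(255−131) = 131 + 7.44 = 138.44 → 138
  B: 45 + 12.6 = 57.6 → 58
rgb(25, 138, 58) = #198A3A.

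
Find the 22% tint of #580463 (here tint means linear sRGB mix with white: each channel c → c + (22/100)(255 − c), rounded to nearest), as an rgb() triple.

rgb(125, 59, 133)

#580463 is rgb(88, 4, 99).
A 22% tint moves each channel 22% toward 255:
  R: 88 + 0.22×(255−88) = 88 + 36.74 = 124.74 → 125
  G: 4 + 0.22×(255−4) = 4 + 55.22 = 59.22 → 59
  B: 99 + 0.22×(255−99) = 99 + 34.32 = 133.32 → 133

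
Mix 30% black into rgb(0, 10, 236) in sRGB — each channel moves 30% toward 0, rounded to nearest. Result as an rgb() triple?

A 30% shade moves each channel 30% toward 0:
  R: 0 + 0.3×(0−0) = 0 + 0 = 0 → 0
  G: 10 + 0.3×(0−10) = 10 − 3 = 7 → 7
  B: 236 + 0.3×(0−236) = 236 − 70.8 = 165.2 → 165

rgb(0, 7, 165)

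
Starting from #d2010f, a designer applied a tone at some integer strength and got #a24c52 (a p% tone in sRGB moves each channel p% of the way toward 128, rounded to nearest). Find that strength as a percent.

#d2010f is rgb(210, 1, 15); #a24c52 is rgb(162, 76, 82).
On the G channel (widest range): 76 ≈ 1 + (p/100)(128 − 1), so p ≈ 100×(76 − 1)/(128 − 1) = 7500/127 = 59.06.
p = 59 reproduces all three channels after rounding.

59%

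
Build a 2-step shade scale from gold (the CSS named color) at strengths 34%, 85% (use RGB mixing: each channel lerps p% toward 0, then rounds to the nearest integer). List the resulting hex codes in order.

CSS gold is rgb(255, 215, 0).
34%: (255 − 86.7 = 168.3→168, 215 − 73.1 = 141.9→142, 0→0) → #A88E00
85%: (255 − 216.75 = 38.25→38, 215 − 182.75 = 32.25→32, 0→0) → #262000

#A88E00, #262000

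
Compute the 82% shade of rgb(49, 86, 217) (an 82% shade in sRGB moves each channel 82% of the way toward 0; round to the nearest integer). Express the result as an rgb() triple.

Per channel, c → c + 0.82(0 − c):
  R: 49 − 40.18 = 8.82 → 9
  G: 86 + 0.82×(0−86) = 86 − 70.52 = 15.48 → 15
  B: 217 − 177.94 = 39.06 → 39

rgb(9, 15, 39)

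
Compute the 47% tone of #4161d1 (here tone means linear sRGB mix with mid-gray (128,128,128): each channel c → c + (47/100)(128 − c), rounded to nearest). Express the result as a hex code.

#4161d1 is rgb(65, 97, 209).
Lerp each channel 47% toward 128:
  R: 65 + 0.47×(128−65) = 65 + 29.61 = 94.61 → 95
  G: 97 + 0.47×(128−97) = 97 + 14.57 = 111.57 → 112
  B: 209 + 0.47×(128−209) = 209 − 38.07 = 170.93 → 171
rgb(95, 112, 171) = #5f70ab.

#5f70ab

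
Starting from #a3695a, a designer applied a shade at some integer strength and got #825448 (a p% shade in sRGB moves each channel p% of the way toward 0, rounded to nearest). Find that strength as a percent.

20%

#a3695a is rgb(163, 105, 90); #825448 is rgb(130, 84, 72).
On the R channel (widest range): 130 ≈ 163 + (p/100)(0 − 163), so p ≈ 100×(130 − 163)/(0 − 163) = -3300/-163 = 20.25.
p = 20 reproduces all three channels after rounding.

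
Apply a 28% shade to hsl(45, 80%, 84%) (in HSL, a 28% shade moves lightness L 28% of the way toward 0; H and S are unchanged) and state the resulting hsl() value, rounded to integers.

L moves 28% from 84 toward 0: 84 − 23.52 = 60.48 → 60.
H and S are unchanged.

hsl(45, 80%, 60%)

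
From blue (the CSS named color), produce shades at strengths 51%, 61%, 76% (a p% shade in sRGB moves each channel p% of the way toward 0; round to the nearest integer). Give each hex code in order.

#00007D, #000063, #00003D

CSS blue is rgb(0, 0, 255).
51%: (0→0, 0→0, 255 − 130.05 = 124.95→125) → #00007D
61%: (0→0, 0→0, 255 − 155.55 = 99.45→99) → #000063
76%: (0→0, 0→0, 255 − 193.8 = 61.2→61) → #00003D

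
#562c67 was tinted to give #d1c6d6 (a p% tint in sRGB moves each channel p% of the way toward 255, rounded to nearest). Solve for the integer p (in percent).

73%

#562c67 is rgb(86, 44, 103); #d1c6d6 is rgb(209, 198, 214).
On the G channel (widest range): 198 ≈ 44 + (p/100)(255 − 44), so p ≈ 100×(198 − 44)/(255 − 44) = 15400/211 = 72.99.
p = 73 reproduces all three channels after rounding.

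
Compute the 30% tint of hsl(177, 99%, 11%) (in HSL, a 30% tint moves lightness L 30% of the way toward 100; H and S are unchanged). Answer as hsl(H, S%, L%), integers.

hsl(177, 99%, 38%)

L moves 30% from 11 toward 100: 11 + 26.7 = 37.7 → 38.
H and S are unchanged.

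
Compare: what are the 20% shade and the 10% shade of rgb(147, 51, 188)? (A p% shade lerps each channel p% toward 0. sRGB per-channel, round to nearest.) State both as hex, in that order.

20% shade:
  R: 147 + 0.2×(0−147) = 147 − 29.4 = 117.6 → 118
  G: 51 + 0.2×(0−51) = 51 − 10.2 = 40.8 → 41
  B: 188 − 37.6 = 150.4 → 150
  → #762996
10% shade:
  R: 147 + 0.1×(0−147) = 147 − 14.7 = 132.3 → 132
  G: 51 + 0.1×(0−51) = 51 − 5.1 = 45.9 → 46
  B: 188 + 0.1×(0−188) = 188 − 18.8 = 169.2 → 169
  → #842EA9

#762996, #842EA9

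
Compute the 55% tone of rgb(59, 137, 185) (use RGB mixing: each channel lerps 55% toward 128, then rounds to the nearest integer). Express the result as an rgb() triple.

Lerp each channel 55% toward 128:
  R: 59 + 0.55×(128−59) = 59 + 37.95 = 96.95 → 97
  G: 137 + 0.55×(128−137) = 137 − 4.95 = 132.05 → 132
  B: 185 + 0.55×(128−185) = 185 − 31.35 = 153.65 → 154

rgb(97, 132, 154)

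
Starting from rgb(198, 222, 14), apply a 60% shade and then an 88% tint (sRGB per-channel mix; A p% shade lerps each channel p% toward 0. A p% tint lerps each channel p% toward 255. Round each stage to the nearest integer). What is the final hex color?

#EAEBE1

Per channel, c → c + 0.6(0 − c):
  R: 198 − 118.8 = 79.2 → 79
  G: 222 − 133.2 = 88.8 → 89
  B: 14 − 8.4 = 5.6 → 6
After the shade: rgb(79, 89, 6) = #4F5906.
An 88% tint moves each channel 88% toward 255:
  R: 79 + 154.88 = 233.88 → 234
  G: 89 + 0.88×(255−89) = 89 + 146.08 = 235.08 → 235
  B: 6 + 0.88×(255−6) = 6 + 219.12 = 225.12 → 225
rgb(234, 235, 225) = #EAEBE1.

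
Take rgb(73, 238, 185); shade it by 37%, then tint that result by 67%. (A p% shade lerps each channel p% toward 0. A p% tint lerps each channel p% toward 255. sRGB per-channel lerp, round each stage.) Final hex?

A 37% shade moves each channel 37% toward 0:
  R: 73 − 27.01 = 45.99 → 46
  G: 238 + 0.37×(0−238) = 238 − 88.06 = 149.94 → 150
  B: 185 + 0.37×(0−185) = 185 − 68.45 = 116.55 → 117
After the shade: rgb(46, 150, 117) = #2E9675.
A 67% tint moves each channel 67% toward 255:
  R: 46 + 0.67×(255−46) = 46 + 140.03 = 186.03 → 186
  G: 150 + 70.35 = 220.35 → 220
  B: 117 + 92.46 = 209.46 → 209
rgb(186, 220, 209) = #BADCD1.

#BADCD1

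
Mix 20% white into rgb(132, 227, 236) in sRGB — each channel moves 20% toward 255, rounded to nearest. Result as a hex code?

#9de9f0

Per channel, c → c + 0.2(255 − c):
  R: 132 + 0.2×(255−132) = 132 + 24.6 = 156.6 → 157
  G: 227 + 0.2×(255−227) = 227 + 5.6 = 232.6 → 233
  B: 236 + 3.8 = 239.8 → 240
rgb(157, 233, 240) = #9de9f0.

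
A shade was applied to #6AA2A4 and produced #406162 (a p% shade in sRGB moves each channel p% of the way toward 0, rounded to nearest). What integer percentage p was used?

#6AA2A4 is rgb(106, 162, 164); #406162 is rgb(64, 97, 98).
On the B channel (widest range): 98 ≈ 164 + (p/100)(0 − 164), so p ≈ 100×(98 − 164)/(0 − 164) = -6600/-164 = 40.24.
p = 40 reproduces all three channels after rounding.

40%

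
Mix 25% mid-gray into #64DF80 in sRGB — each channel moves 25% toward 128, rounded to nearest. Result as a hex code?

#6BC780

#64DF80 is rgb(100, 223, 128).
Per channel, c → c + 0.25(128 − c):
  R: 100 + 7 = 107 → 107
  G: 223 + 0.25×(128−223) = 223 − 23.75 = 199.25 → 199
  B: 128 + 0 = 128 → 128
rgb(107, 199, 128) = #6BC780.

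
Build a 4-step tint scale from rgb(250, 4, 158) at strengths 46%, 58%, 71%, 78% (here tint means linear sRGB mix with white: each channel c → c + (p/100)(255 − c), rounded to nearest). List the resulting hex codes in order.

46%: (250 + 2.3 = 252.3→252, 4 + 115.46 = 119.46→119, 158 + 44.62 = 202.62→203) → #FC77CB
58%: (250 + 2.9 = 252.9→253, 4 + 145.58 = 149.58→150, 158 + 56.26 = 214.26→214) → #FD96D6
71%: (250 + 3.55 = 253.55→254, 4 + 178.21 = 182.21→182, 158 + 68.87 = 226.87→227) → #FEB6E3
78%: (250 + 3.9 = 253.9→254, 4 + 195.78 = 199.78→200, 158 + 75.66 = 233.66→234) → #FEC8EA

#FC77CB, #FD96D6, #FEB6E3, #FEC8EA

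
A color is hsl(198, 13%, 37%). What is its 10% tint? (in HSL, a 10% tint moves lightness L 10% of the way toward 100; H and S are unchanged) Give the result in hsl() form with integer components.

L moves 10% from 37 toward 100: 37 + 6.3 = 43.3 → 43.
H and S are unchanged.

hsl(198, 13%, 43%)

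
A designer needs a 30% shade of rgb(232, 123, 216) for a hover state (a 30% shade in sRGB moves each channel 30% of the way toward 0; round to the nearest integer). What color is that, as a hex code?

A 30% shade moves each channel 30% toward 0:
  R: 232 − 69.6 = 162.4 → 162
  G: 123 − 36.9 = 86.1 → 86
  B: 216 − 64.8 = 151.2 → 151
rgb(162, 86, 151) = #a25697.

#a25697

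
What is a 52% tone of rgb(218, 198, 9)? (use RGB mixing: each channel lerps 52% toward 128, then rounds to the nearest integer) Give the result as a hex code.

#aba247

Lerp each channel 52% toward 128:
  R: 218 + 0.52×(128−218) = 218 − 46.8 = 171.2 → 171
  G: 198 + 0.52×(128−198) = 198 − 36.4 = 161.6 → 162
  B: 9 + 0.52×(128−9) = 9 + 61.88 = 70.88 → 71
rgb(171, 162, 71) = #aba247.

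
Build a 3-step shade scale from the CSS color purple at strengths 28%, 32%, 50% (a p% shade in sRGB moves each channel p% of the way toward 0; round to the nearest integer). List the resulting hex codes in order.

#5c005c, #570057, #400040

CSS purple is rgb(128, 0, 128).
28%: (128 − 35.84 = 92.16→92, 0→0, 128 − 35.84 = 92.16→92) → #5c005c
32%: (128 − 40.96 = 87.04→87, 0→0, 128 − 40.96 = 87.04→87) → #570057
50%: (128 − 64 = 64→64, 0→0, 128 − 64 = 64→64) → #400040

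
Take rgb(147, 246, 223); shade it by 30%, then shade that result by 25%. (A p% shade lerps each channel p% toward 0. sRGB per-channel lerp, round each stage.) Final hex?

Per channel, c → c + 0.3(0 − c):
  R: 147 − 44.1 = 102.9 → 103
  G: 246 + 0.3×(0−246) = 246 − 73.8 = 172.2 → 172
  B: 223 − 66.9 = 156.1 → 156
After the shade: rgb(103, 172, 156) = #67AC9C.
Lerp each channel 25% toward 0:
  R: 103 − 25.75 = 77.25 → 77
  G: 172 − 43 = 129 → 129
  B: 156 + 0.25×(0−156) = 156 − 39 = 117 → 117
rgb(77, 129, 117) = #4D8175.

#4D8175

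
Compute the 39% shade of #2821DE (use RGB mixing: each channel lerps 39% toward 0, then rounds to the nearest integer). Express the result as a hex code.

#2821DE is rgb(40, 33, 222).
Lerp each channel 39% toward 0:
  R: 40 + 0.39×(0−40) = 40 − 15.6 = 24.4 → 24
  G: 33 + 0.39×(0−33) = 33 − 12.87 = 20.13 → 20
  B: 222 + 0.39×(0−222) = 222 − 86.58 = 135.42 → 135
rgb(24, 20, 135) = #181487.

#181487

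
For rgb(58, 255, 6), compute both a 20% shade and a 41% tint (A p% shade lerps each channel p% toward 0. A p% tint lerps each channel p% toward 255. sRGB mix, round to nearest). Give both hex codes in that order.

20% shade:
  R: 58 − 11.6 = 46.4 → 46
  G: 255 − 51 = 204 → 204
  B: 6 + 0.2×(0−6) = 6 − 1.2 = 4.8 → 5
  → #2ecc05
41% tint:
  R: 58 + 80.77 = 138.77 → 139
  G: 255 + 0 = 255 → 255
  B: 6 + 0.41×(255−6) = 6 + 102.09 = 108.09 → 108
  → #8bff6c

#2ecc05, #8bff6c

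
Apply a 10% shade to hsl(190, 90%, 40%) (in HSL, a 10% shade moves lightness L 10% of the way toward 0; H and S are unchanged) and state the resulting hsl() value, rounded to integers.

L moves 10% from 40 toward 0: 40 − 4 = 36 → 36.
H and S are unchanged.

hsl(190, 90%, 36%)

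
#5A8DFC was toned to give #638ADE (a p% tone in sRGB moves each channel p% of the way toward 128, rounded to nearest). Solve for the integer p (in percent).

#5A8DFC is rgb(90, 141, 252); #638ADE is rgb(99, 138, 222).
On the B channel (widest range): 222 ≈ 252 + (p/100)(128 − 252), so p ≈ 100×(222 − 252)/(128 − 252) = -3000/-124 = 24.19.
p = 24 reproduces all three channels after rounding.

24%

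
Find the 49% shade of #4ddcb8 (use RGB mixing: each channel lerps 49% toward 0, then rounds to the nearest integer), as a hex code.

#27705e

#4ddcb8 is rgb(77, 220, 184).
A 49% shade moves each channel 49% toward 0:
  R: 77 + 0.49×(0−77) = 77 − 37.73 = 39.27 → 39
  G: 220 + 0.49×(0−220) = 220 − 107.8 = 112.2 → 112
  B: 184 + 0.49×(0−184) = 184 − 90.16 = 93.84 → 94
rgb(39, 112, 94) = #27705e.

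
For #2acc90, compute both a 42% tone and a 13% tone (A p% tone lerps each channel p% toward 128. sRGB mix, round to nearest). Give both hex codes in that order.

#4eac89, #35c28e

#2acc90 is rgb(42, 204, 144).
42% tone:
  R: 42 + 36.12 = 78.12 → 78
  G: 204 − 31.92 = 172.08 → 172
  B: 144 − 6.72 = 137.28 → 137
  → #4eac89
13% tone:
  R: 42 + 0.13×(128−42) = 42 + 11.18 = 53.18 → 53
  G: 204 + 0.13×(128−204) = 204 − 9.88 = 194.12 → 194
  B: 144 − 2.08 = 141.92 → 142
  → #35c28e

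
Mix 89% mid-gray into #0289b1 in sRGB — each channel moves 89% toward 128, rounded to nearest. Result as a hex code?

#728185

#0289b1 is rgb(2, 137, 177).
Lerp each channel 89% toward 128:
  R: 2 + 0.89×(128−2) = 2 + 112.14 = 114.14 → 114
  G: 137 + 0.89×(128−137) = 137 − 8.01 = 128.99 → 129
  B: 177 + 0.89×(128−177) = 177 − 43.61 = 133.39 → 133
rgb(114, 129, 133) = #728185.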